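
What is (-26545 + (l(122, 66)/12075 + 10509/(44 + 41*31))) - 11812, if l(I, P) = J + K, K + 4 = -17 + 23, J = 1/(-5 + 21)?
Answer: -649524821587/16937200 ≈ -38349.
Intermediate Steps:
J = 1/16 ≈ 0.062500
K = 2 (K = -4 + (-17 + 23) = -4 + 6 = 2)
l(I, P) = 33/16 (l(I, P) = 1/16 + 2 = 33/16)
(-26545 + (l(122, 66)/12075 + 10509/(44 + 41*31))) - 11812 = (-26545 + ((33/16)/12075 + 10509/(44 + 41*31))) - 11812 = (-26545 + ((33/16)*(1/12075) + 10509/(44 + 1271))) - 11812 = (-26545 + (11/64400 + 10509/1315)) - 11812 = (-26545 + 135358813/16937200) - 11812 = -449462615187/16937200 - 11812 = -649524821587/16937200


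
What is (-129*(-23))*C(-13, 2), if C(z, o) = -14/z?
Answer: 41538/13 ≈ 3195.2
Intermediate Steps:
(-129*(-23))*C(-13, 2) = (-129*(-23))*(-14/(-13)) = 2967*(-14*(-1/13)) = 2967*(14/13) = 41538/13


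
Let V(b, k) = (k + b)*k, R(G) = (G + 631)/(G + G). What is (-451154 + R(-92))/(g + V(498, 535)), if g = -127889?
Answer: -83012875/78156944 ≈ -1.0621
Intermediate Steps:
R(G) = (631 + G)/(2*G) (R(G) = (631 + G)/((2*G)) = (631 + G)*(1/(2*G)) = (631 + G)/(2*G))
V(b, k) = k*(b + k) (V(b, k) = (b + k)*k = k*(b + k))
(-451154 + R(-92))/(g + V(498, 535)) = (-451154 + (½)*(631 - 92)/(-92))/(-127889 + 535*(498 + 535)) = (-451154 + (½)*(-1/92)*539)/(-127889 + 535*1033) = (-451154 - 539/184)/(-127889 + 552655) = -83012875/184/424766 = -83012875/184*1/424766 = -83012875/78156944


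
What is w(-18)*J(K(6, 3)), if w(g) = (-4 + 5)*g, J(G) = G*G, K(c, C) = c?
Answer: -648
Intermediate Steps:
J(G) = G²
w(g) = g (w(g) = 1*g = g)
w(-18)*J(K(6, 3)) = -18*6² = -18*36 = -648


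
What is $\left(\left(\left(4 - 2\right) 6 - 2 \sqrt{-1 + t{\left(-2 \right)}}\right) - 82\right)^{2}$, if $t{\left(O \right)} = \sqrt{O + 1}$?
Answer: $4 \left(35 + \sqrt{-1 + i}\right)^{2} \approx 5023.4 + 311.63 i$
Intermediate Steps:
$t{\left(O \right)} = \sqrt{1 + O}$
$\left(\left(\left(4 - 2\right) 6 - 2 \sqrt{-1 + t{\left(-2 \right)}}\right) - 82\right)^{2} = \left(\left(\left(4 - 2\right) 6 - 2 \sqrt{-1 + \sqrt{1 - 2}}\right) - 82\right)^{2} = \left(\left(2 \cdot 6 - 2 \sqrt{-1 + \sqrt{-1}}\right) - 82\right)^{2} = \left(\left(12 - 2 \sqrt{-1 + i}\right) - 82\right)^{2} = \left(-70 - 2 \sqrt{-1 + i}\right)^{2}$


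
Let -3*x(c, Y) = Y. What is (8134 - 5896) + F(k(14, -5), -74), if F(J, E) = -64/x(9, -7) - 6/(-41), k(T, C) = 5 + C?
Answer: 634476/287 ≈ 2210.7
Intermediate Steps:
x(c, Y) = -Y/3
F(J, E) = -7830/287 (F(J, E) = -64/((-⅓*(-7))) - 6/(-41) = -64/7/3 - 6*(-1/41) = -64*3/7 + 6/41 = -192/7 + 6/41 = -7830/287)
(8134 - 5896) + F(k(14, -5), -74) = (8134 - 5896) - 7830/287 = 2238 - 7830/287 = 634476/287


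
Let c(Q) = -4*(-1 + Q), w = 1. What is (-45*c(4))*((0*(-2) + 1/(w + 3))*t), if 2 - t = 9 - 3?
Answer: -540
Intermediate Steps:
t = -4 (t = 2 - (9 - 3) = 2 - 1*6 = 2 - 6 = -4)
c(Q) = 4 - 4*Q
(-45*c(4))*((0*(-2) + 1/(w + 3))*t) = (-45*(4 - 4*4))*((0*(-2) + 1/(1 + 3))*(-4)) = (-45*(4 - 16))*((0 + 1/4)*(-4)) = (-45*(-12))*((0 + ¼)*(-4)) = 540*((¼)*(-4)) = 540*(-1) = -540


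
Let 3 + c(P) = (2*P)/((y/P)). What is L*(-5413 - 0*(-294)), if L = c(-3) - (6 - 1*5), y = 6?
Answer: 5413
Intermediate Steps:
c(P) = -3 + P**2/3 (c(P) = -3 + (2*P)/((6/P)) = -3 + (2*P)*(P/6) = -3 + P**2/3)
L = -1 (L = (-3 + (1/3)*(-3)**2) - (6 - 1*5) = (-3 + (1/3)*9) - (6 - 5) = (-3 + 3) - 1*1 = 0 - 1 = -1)
L*(-5413 - 0*(-294)) = -(-5413 - 0*(-294)) = -(-5413 - 1*0) = -(-5413 + 0) = -1*(-5413) = 5413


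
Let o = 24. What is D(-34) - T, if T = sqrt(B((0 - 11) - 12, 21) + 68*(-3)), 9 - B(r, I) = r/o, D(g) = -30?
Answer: -30 - I*sqrt(27942)/12 ≈ -30.0 - 13.93*I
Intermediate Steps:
B(r, I) = 9 - r/24
T = I*sqrt(27942)/12 (T = sqrt((9 - ((0 - 11) - 12)/24) + 68*(-3)) = sqrt((9 - (-11 - 12)/24) - 204) = sqrt((9 - 1/24*(-23)) - 204) = sqrt((9 + 23/24) - 204) = sqrt(239/24 - 204) = sqrt(-4657/24) = I*sqrt(27942)/12 ≈ 13.93*I)
D(-34) - T = -30 - I*sqrt(27942)/12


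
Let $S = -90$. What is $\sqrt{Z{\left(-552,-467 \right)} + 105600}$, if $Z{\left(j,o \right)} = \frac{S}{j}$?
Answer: $\frac{\sqrt{223449945}}{46} \approx 324.96$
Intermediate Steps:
$Z{\left(j,o \right)} = - \frac{90}{j}$
$\sqrt{Z{\left(-552,-467 \right)} + 105600} = \sqrt{- \frac{90}{-552} + 105600} = \sqrt{\left(-90\right) \left(- \frac{1}{552}\right) + 105600} = \sqrt{\frac{15}{92} + 105600} = \sqrt{\frac{9715215}{92}} = \frac{\sqrt{223449945}}{46}$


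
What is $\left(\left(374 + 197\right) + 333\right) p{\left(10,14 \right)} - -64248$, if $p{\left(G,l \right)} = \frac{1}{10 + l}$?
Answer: $\frac{192857}{3} \approx 64286.0$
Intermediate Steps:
$\left(\left(374 + 197\right) + 333\right) p{\left(10,14 \right)} - -64248 = \frac{\left(374 + 197\right) + 333}{10 + 14} - -64248 = \frac{571 + 333}{24} + 64248 = 904 \cdot \frac{1}{24} + 64248 = \frac{113}{3} + 64248 = \frac{192857}{3}$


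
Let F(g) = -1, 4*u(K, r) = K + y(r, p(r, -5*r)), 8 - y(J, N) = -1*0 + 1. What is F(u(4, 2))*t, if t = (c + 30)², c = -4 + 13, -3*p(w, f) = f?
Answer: -1521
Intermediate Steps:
p(w, f) = -f/3
y(J, N) = 7 (y(J, N) = 8 - (-1*0 + 1) = 8 - (0 + 1) = 8 - 1*1 = 8 - 1 = 7)
u(K, r) = 7/4 + K/4 (u(K, r) = (K + 7)/4 = (7 + K)/4 = 7/4 + K/4)
c = 9
t = 1521 (t = (9 + 30)² = 39² = 1521)
F(u(4, 2))*t = -1*1521 = -1521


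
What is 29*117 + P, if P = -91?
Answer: 3302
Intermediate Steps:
29*117 + P = 29*117 - 91 = 3393 - 91 = 3302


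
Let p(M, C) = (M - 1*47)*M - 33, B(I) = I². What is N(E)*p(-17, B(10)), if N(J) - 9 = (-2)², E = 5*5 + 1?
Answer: 13715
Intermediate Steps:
p(M, C) = -33 + M*(-47 + M) (p(M, C) = (M - 47)*M - 33 = (-47 + M)*M - 33 = M*(-47 + M) - 33 = -33 + M*(-47 + M))
E = 26 (E = 25 + 1 = 26)
N(J) = 13 (N(J) = 9 + (-2)² = 9 + 4 = 13)
N(E)*p(-17, B(10)) = 13*(-33 + (-17)² - 47*(-17)) = 13*(-33 + 289 + 799) = 13*1055 = 13715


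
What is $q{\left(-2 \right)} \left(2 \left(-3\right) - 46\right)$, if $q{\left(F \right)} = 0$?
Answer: $0$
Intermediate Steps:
$q{\left(-2 \right)} \left(2 \left(-3\right) - 46\right) = 0 \left(2 \left(-3\right) - 46\right) = 0 \left(-6 - 46\right) = 0 \left(-52\right) = 0$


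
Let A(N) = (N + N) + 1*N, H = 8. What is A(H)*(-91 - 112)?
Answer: -4872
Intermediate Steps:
A(N) = 3*N (A(N) = 2*N + N = 3*N)
A(H)*(-91 - 112) = (3*8)*(-91 - 112) = 24*(-203) = -4872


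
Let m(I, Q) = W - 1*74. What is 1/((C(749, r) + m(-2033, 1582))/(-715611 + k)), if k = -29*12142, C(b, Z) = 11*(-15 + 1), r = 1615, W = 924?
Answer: -1067729/696 ≈ -1534.1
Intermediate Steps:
m(I, Q) = 850 (m(I, Q) = 924 - 1*74 = 924 - 74 = 850)
C(b, Z) = -154 (C(b, Z) = 11*(-14) = -154)
k = -352118
1/((C(749, r) + m(-2033, 1582))/(-715611 + k)) = 1/((-154 + 850)/(-715611 - 352118)) = 1/(696/(-1067729)) = 1/(696*(-1/1067729)) = 1/(-696/1067729) = -1067729/696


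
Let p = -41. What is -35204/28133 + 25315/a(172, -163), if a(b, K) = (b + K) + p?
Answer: -713313423/900256 ≈ -792.34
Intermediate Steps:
a(b, K) = -41 + K + b (a(b, K) = (b + K) - 41 = (K + b) - 41 = -41 + K + b)
-35204/28133 + 25315/a(172, -163) = -35204/28133 + 25315/(-41 - 163 + 172) = -35204*1/28133 + 25315/(-32) = -35204/28133 + 25315*(-1/32) = -35204/28133 - 25315/32 = -713313423/900256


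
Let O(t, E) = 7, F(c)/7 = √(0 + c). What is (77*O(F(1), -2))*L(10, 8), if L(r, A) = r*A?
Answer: 43120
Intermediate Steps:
F(c) = 7*√c (F(c) = 7*√(0 + c) = 7*√c)
L(r, A) = A*r
(77*O(F(1), -2))*L(10, 8) = (77*7)*(8*10) = 539*80 = 43120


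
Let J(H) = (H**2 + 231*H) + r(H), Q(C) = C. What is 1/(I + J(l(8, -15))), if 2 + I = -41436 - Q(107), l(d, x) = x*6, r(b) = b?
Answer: -1/54325 ≈ -1.8408e-5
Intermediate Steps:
l(d, x) = 6*x
J(H) = H**2 + 232*H (J(H) = (H**2 + 231*H) + H = H**2 + 232*H)
I = -41545 (I = -2 + (-41436 - 1*107) = -2 + (-41436 - 107) = -2 - 41543 = -41545)
1/(I + J(l(8, -15))) = 1/(-41545 + (6*(-15))*(232 + 6*(-15))) = 1/(-41545 - 90*(232 - 90)) = 1/(-41545 - 90*142) = 1/(-41545 - 12780) = 1/(-54325) = -1/54325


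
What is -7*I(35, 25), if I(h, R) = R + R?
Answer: -350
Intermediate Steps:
I(h, R) = 2*R
-7*I(35, 25) = -14*25 = -7*50 = -350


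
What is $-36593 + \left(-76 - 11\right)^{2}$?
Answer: $-29024$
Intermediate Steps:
$-36593 + \left(-76 - 11\right)^{2} = -36593 + \left(-87\right)^{2} = -36593 + 7569 = -29024$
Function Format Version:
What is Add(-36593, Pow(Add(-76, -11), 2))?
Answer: -29024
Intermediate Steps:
Add(-36593, Pow(Add(-76, -11), 2)) = Add(-36593, Pow(-87, 2)) = Add(-36593, 7569) = -29024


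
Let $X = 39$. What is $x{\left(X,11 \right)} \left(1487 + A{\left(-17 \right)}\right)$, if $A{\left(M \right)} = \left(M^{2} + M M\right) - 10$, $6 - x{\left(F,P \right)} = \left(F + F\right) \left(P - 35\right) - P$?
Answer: $3881895$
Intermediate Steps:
$x{\left(F,P \right)} = 6 + P - 2 F \left(-35 + P\right)$ ($x{\left(F,P \right)} = 6 - \left(\left(F + F\right) \left(P - 35\right) - P\right) = 6 - \left(2 F \left(-35 + P\right) - P\right) = 6 - \left(- P + 2 F \left(-35 + P\right)\right) = 6 + P - 2 F \left(-35 + P\right)$)
$A{\left(M \right)} = -10 + 2 M^{2}$ ($A{\left(M \right)} = \left(M^{2} + M^{2}\right) - 10 = 2 M^{2} - 10 = -10 + 2 M^{2}$)
$x{\left(X,11 \right)} \left(1487 + A{\left(-17 \right)}\right) = \left(6 + 11 + 70 \cdot 39 - 78 \cdot 11\right) \left(1487 - \left(10 - 2 \left(-17\right)^{2}\right)\right) = \left(6 + 11 + 2730 - 858\right) \left(1487 + \left(-10 + 2 \cdot 289\right)\right) = 1889 \left(1487 + \left(-10 + 578\right)\right) = 1889 \left(1487 + 568\right) = 1889 \cdot 2055 = 3881895$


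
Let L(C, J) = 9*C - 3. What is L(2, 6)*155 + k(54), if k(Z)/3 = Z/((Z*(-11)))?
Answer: 25572/11 ≈ 2324.7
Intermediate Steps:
L(C, J) = -3 + 9*C
k(Z) = -3/11 (k(Z) = 3*(Z/((Z*(-11)))) = 3*(Z/((-11*Z))) = 3*(Z*(-1/(11*Z))) = 3*(-1/11) = -3/11)
L(2, 6)*155 + k(54) = (-3 + 9*2)*155 - 3/11 = (-3 + 18)*155 - 3/11 = 15*155 - 3/11 = 2325 - 3/11 = 25572/11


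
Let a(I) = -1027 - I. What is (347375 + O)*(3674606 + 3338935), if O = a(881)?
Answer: 2422946968647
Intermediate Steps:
O = -1908 (O = -1027 - 1*881 = -1027 - 881 = -1908)
(347375 + O)*(3674606 + 3338935) = (347375 - 1908)*(3674606 + 3338935) = 345467*7013541 = 2422946968647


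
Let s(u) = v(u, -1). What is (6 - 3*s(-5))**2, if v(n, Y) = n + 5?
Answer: 36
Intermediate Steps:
v(n, Y) = 5 + n
s(u) = 5 + u
(6 - 3*s(-5))**2 = (6 - 3*(5 - 5))**2 = (6 - 0)**2 = (6 - 3*0)**2 = (6 + 0)**2 = 6**2 = 36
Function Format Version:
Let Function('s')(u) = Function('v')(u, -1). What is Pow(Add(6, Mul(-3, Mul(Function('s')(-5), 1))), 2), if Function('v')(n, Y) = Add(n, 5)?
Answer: 36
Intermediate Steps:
Function('v')(n, Y) = Add(5, n)
Function('s')(u) = Add(5, u)
Pow(Add(6, Mul(-3, Mul(Function('s')(-5), 1))), 2) = Pow(Add(6, Mul(-3, Mul(Add(5, -5), 1))), 2) = Pow(Add(6, Mul(-3, Mul(0, 1))), 2) = Pow(Add(6, Mul(-3, 0)), 2) = Pow(Add(6, 0), 2) = Pow(6, 2) = 36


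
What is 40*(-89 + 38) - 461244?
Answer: -463284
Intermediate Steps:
40*(-89 + 38) - 461244 = 40*(-51) - 461244 = -2040 - 461244 = -463284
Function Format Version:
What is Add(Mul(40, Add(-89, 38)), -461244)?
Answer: -463284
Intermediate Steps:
Add(Mul(40, Add(-89, 38)), -461244) = Add(Mul(40, -51), -461244) = Add(-2040, -461244) = -463284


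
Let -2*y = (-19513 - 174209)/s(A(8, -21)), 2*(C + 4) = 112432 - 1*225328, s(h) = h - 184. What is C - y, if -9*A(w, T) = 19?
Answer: -93685351/1675 ≈ -55932.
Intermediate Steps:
A(w, T) = -19/9 (A(w, T) = -⅑*19 = -19/9)
s(h) = -184 + h
C = -56452 (C = -4 + (112432 - 1*225328)/2 = -4 + (112432 - 225328)/2 = -4 + (½)*(-112896) = -4 - 56448 = -56452)
y = -871749/1675 (y = -(-19513 - 174209)/(2*(-184 - 19/9)) = -(-96861)/(-1675/9) = -(-96861)*(-9)/1675 = -½*1743498/1675 = -871749/1675 ≈ -520.45)
C - y = -56452 - 1*(-871749/1675) = -56452 + 871749/1675 = -93685351/1675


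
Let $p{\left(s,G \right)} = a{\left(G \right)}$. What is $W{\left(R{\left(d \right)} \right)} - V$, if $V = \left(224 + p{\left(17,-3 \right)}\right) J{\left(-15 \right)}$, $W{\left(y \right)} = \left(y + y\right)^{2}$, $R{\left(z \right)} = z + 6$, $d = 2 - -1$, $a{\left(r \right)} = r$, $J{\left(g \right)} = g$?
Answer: $3639$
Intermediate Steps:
$d = 3$ ($d = 2 + 1 = 3$)
$p{\left(s,G \right)} = G$
$R{\left(z \right)} = 6 + z$
$W{\left(y \right)} = 4 y^{2}$ ($W{\left(y \right)} = \left(2 y\right)^{2} = 4 y^{2}$)
$V = -3315$ ($V = \left(224 - 3\right) \left(-15\right) = 221 \left(-15\right) = -3315$)
$W{\left(R{\left(d \right)} \right)} - V = 4 \left(6 + 3\right)^{2} - -3315 = 4 \cdot 9^{2} + 3315 = 4 \cdot 81 + 3315 = 324 + 3315 = 3639$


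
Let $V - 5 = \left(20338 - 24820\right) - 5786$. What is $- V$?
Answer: $10263$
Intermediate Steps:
$V = -10263$ ($V = 5 + \left(\left(20338 - 24820\right) - 5786\right) = 5 - 10268 = -10263$)
$- V = \left(-1\right) \left(-10263\right) = 10263$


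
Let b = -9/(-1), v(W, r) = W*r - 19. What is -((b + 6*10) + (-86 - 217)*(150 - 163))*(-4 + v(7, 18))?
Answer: -412824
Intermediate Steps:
v(W, r) = -19 + W*r
b = 9 (b = -9*(-1) = 9)
-((b + 6*10) + (-86 - 217)*(150 - 163))*(-4 + v(7, 18)) = -((9 + 6*10) + (-86 - 217)*(150 - 163))*(-4 + (-19 + 7*18)) = -((9 + 60) - 303*(-13))*(-4 + (-19 + 126)) = -(69 + 3939)*(-4 + 107) = -4008*103 = -1*412824 = -412824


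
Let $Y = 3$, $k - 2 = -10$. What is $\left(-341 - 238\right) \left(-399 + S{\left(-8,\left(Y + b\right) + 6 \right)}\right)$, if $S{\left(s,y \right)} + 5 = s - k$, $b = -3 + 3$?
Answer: $233916$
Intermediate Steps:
$b = 0$
$k = -8$ ($k = 2 - 10 = -8$)
$S{\left(s,y \right)} = 3 + s$ ($S{\left(s,y \right)} = -5 + \left(s - -8\right) = -5 + \left(s + 8\right) = -5 + \left(8 + s\right) = 3 + s$)
$\left(-341 - 238\right) \left(-399 + S{\left(-8,\left(Y + b\right) + 6 \right)}\right) = \left(-341 - 238\right) \left(-399 + \left(3 - 8\right)\right) = - 579 \left(-399 - 5\right) = \left(-579\right) \left(-404\right) = 233916$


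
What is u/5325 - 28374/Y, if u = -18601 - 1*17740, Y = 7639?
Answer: -428700449/40677675 ≈ -10.539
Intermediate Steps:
u = -36341 (u = -18601 - 17740 = -36341)
u/5325 - 28374/Y = -36341/5325 - 28374/7639 = -428700449/40677675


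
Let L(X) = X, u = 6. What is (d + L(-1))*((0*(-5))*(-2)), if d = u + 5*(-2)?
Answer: 0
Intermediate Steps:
d = -4 (d = 6 + 5*(-2) = 6 - 10 = -4)
(d + L(-1))*((0*(-5))*(-2)) = (-4 - 1)*((0*(-5))*(-2)) = -0*(-2) = -5*0 = 0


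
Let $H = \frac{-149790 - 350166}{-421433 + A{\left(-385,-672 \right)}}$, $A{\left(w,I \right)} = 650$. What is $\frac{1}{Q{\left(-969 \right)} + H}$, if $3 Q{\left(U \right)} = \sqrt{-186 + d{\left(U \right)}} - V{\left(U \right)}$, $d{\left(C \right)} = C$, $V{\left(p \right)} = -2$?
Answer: $\frac{328411874274}{23331631988239} - \frac{59019444363 i \sqrt{1155}}{23331631988239} \approx 0.014076 - 0.085969 i$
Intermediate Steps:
$H = \frac{166652}{140261}$ ($H = \frac{-149790 - 350166}{-421433 + 650} = - \frac{499956}{-420783} = \left(-499956\right) \left(- \frac{1}{420783}\right) = \frac{166652}{140261} \approx 1.1882$)
$Q{\left(U \right)} = \frac{2}{3} + \frac{\sqrt{-186 + U}}{3}$ ($Q{\left(U \right)} = \frac{\sqrt{-186 + U} - -2}{3} = \frac{\sqrt{-186 + U} + 2}{3} = \frac{2 + \sqrt{-186 + U}}{3} = \frac{2}{3} + \frac{\sqrt{-186 + U}}{3}$)
$\frac{1}{Q{\left(-969 \right)} + H} = \frac{1}{\left(\frac{2}{3} + \frac{\sqrt{-186 - 969}}{3}\right) + \frac{166652}{140261}} = \frac{1}{\left(\frac{2}{3} + \frac{\sqrt{-1155}}{3}\right) + \frac{166652}{140261}} = \frac{1}{\left(\frac{2}{3} + \frac{i \sqrt{1155}}{3}\right) + \frac{166652}{140261}} = \frac{1}{\frac{780478}{420783} + \frac{i \sqrt{1155}}{3}}$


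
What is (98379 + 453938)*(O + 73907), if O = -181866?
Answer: -59627591003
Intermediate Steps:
(98379 + 453938)*(O + 73907) = (98379 + 453938)*(-181866 + 73907) = 552317*(-107959) = -59627591003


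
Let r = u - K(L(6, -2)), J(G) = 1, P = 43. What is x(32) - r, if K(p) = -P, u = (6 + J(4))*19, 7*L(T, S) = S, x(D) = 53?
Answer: -123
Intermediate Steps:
L(T, S) = S/7
u = 133 (u = (6 + 1)*19 = 7*19 = 133)
K(p) = -43 (K(p) = -1*43 = -43)
r = 176 (r = 133 - 1*(-43) = 133 + 43 = 176)
x(32) - r = 53 - 1*176 = 53 - 176 = -123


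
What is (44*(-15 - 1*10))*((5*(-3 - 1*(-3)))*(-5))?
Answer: 0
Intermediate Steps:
(44*(-15 - 1*10))*((5*(-3 - 1*(-3)))*(-5)) = (44*(-15 - 10))*((5*(-3 + 3))*(-5)) = (44*(-25))*((5*0)*(-5)) = -0*(-5) = -1100*0 = 0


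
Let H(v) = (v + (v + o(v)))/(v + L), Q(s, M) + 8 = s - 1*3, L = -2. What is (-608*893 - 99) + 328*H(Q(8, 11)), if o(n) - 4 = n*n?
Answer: -2717511/5 ≈ -5.4350e+5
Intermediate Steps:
o(n) = 4 + n**2 (o(n) = 4 + n*n = 4 + n**2)
Q(s, M) = -11 + s (Q(s, M) = -8 + (s - 1*3) = -8 + (s - 3) = -8 + (-3 + s) = -11 + s)
H(v) = (4 + v**2 + 2*v)/(-2 + v) (H(v) = (v + (v + (4 + v**2)))/(v - 2) = (v + (4 + v + v**2))/(-2 + v) = (4 + v**2 + 2*v)/(-2 + v))
(-608*893 - 99) + 328*H(Q(8, 11)) = (-608*893 - 99) + 328*((4 + (-11 + 8)**2 + 2*(-11 + 8))/(-2 + (-11 + 8))) = (-542944 - 99) + 328*((4 + (-3)**2 + 2*(-3))/(-2 - 3)) = -543043 + 328*((4 + 9 - 6)/(-5)) = -543043 + 328*(-1/5*7) = -543043 + 328*(-7/5) = -543043 - 2296/5 = -2717511/5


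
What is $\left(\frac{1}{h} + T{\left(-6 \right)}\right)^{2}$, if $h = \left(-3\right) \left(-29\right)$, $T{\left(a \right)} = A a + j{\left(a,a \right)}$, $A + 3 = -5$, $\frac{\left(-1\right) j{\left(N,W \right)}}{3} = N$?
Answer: $\frac{32982049}{7569} \approx 4357.5$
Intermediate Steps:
$j{\left(N,W \right)} = - 3 N$
$A = -8$ ($A = -3 - 5 = -8$)
$T{\left(a \right)} = - 11 a$ ($T{\left(a \right)} = - 8 a - 3 a = - 11 a$)
$h = 87$
$\left(\frac{1}{h} + T{\left(-6 \right)}\right)^{2} = \left(\frac{1}{87} - -66\right)^{2} = \left(\frac{1}{87} + 66\right)^{2} = \left(\frac{5743}{87}\right)^{2} = \frac{32982049}{7569}$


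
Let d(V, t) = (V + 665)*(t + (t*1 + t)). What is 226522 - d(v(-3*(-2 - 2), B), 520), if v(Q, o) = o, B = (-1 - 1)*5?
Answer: -795278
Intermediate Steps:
B = -10 (B = -2*5 = -10)
d(V, t) = 3*t*(665 + V) (d(V, t) = (665 + V)*(t + (t + t)) = (665 + V)*(t + 2*t) = (665 + V)*(3*t) = 3*t*(665 + V))
226522 - d(v(-3*(-2 - 2), B), 520) = 226522 - 3*520*(665 - 10) = 226522 - 3*520*655 = 226522 - 1*1021800 = 226522 - 1021800 = -795278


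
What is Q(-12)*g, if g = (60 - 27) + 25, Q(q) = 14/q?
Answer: -203/3 ≈ -67.667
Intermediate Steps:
g = 58 (g = 33 + 25 = 58)
Q(-12)*g = (14/(-12))*58 = (14*(-1/12))*58 = -7/6*58 = -203/3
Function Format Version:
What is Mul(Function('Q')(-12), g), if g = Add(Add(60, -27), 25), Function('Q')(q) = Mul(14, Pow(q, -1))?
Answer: Rational(-203, 3) ≈ -67.667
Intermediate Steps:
g = 58 (g = Add(33, 25) = 58)
Mul(Function('Q')(-12), g) = Mul(Mul(14, Pow(-12, -1)), 58) = Mul(Mul(14, Rational(-1, 12)), 58) = Mul(Rational(-7, 6), 58) = Rational(-203, 3)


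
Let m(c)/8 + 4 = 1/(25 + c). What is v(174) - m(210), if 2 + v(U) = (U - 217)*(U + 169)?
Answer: -3458973/235 ≈ -14719.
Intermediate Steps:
v(U) = -2 + (-217 + U)*(169 + U) (v(U) = -2 + (U - 217)*(U + 169) = -2 + (-217 + U)*(169 + U))
m(c) = -32 + 8/(25 + c)
v(174) - m(210) = (-36675 + 174² - 48*174) - 8*(-99 - 4*210)/(25 + 210) = (-36675 + 30276 - 8352) - 8*(-99 - 840)/235 = -14751 - 8*(-939)/235 = -14751 - 1*(-7512/235) = -14751 + 7512/235 = -3458973/235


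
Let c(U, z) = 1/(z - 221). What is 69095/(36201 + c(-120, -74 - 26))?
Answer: 4435899/2324104 ≈ 1.9086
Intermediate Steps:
c(U, z) = 1/(-221 + z)
69095/(36201 + c(-120, -74 - 26)) = 69095/(36201 + 1/(-221 + (-74 - 26))) = 69095/(36201 + 1/(-221 - 100)) = 69095/(36201 + 1/(-321)) = 69095/(36201 - 1/321) = 69095/(11620520/321) = 69095*(321/11620520) = 4435899/2324104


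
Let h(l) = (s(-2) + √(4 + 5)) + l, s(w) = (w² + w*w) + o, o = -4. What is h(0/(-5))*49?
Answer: 343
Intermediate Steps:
s(w) = -4 + 2*w² (s(w) = (w² + w*w) - 4 = (w² + w²) - 4 = 2*w² - 4 = -4 + 2*w²)
h(l) = 7 + l (h(l) = ((-4 + 2*(-2)²) + √(4 + 5)) + l = ((-4 + 2*4) + √9) + l = ((-4 + 8) + 3) + l = (4 + 3) + l = 7 + l)
h(0/(-5))*49 = (7 + 0/(-5))*49 = (7 + 0*(-⅕))*49 = (7 + 0)*49 = 7*49 = 343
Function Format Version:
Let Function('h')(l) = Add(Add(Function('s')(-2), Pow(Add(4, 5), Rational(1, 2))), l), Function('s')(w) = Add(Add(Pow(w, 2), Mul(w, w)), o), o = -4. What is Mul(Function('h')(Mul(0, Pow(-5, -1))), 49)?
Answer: 343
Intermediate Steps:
Function('s')(w) = Add(-4, Mul(2, Pow(w, 2))) (Function('s')(w) = Add(Add(Pow(w, 2), Mul(w, w)), -4) = Add(Add(Pow(w, 2), Pow(w, 2)), -4) = Add(Mul(2, Pow(w, 2)), -4) = Add(-4, Mul(2, Pow(w, 2))))
Function('h')(l) = Add(7, l) (Function('h')(l) = Add(Add(Add(-4, Mul(2, Pow(-2, 2))), Pow(Add(4, 5), Rational(1, 2))), l) = Add(Add(Add(-4, Mul(2, 4)), Pow(9, Rational(1, 2))), l) = Add(Add(Add(-4, 8), 3), l) = Add(Add(4, 3), l) = Add(7, l))
Mul(Function('h')(Mul(0, Pow(-5, -1))), 49) = Mul(Add(7, Mul(0, Pow(-5, -1))), 49) = Mul(Add(7, Mul(0, Rational(-1, 5))), 49) = Mul(Add(7, 0), 49) = Mul(7, 49) = 343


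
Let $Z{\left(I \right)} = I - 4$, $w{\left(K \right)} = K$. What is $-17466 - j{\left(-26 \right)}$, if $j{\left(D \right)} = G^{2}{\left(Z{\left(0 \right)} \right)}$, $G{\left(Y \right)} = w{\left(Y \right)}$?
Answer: $-17482$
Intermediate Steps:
$Z{\left(I \right)} = -4 + I$
$G{\left(Y \right)} = Y$
$j{\left(D \right)} = 16$ ($j{\left(D \right)} = \left(-4 + 0\right)^{2} = \left(-4\right)^{2} = 16$)
$-17466 - j{\left(-26 \right)} = -17466 - 16 = -17482$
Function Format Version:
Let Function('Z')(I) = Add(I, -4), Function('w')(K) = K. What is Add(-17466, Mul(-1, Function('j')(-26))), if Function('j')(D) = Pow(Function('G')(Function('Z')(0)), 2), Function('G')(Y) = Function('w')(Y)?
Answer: -17482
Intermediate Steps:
Function('Z')(I) = Add(-4, I)
Function('G')(Y) = Y
Function('j')(D) = 16 (Function('j')(D) = Pow(Add(-4, 0), 2) = Pow(-4, 2) = 16)
Add(-17466, Mul(-1, Function('j')(-26))) = Add(-17466, Mul(-1, 16)) = Add(-17466, -16) = -17482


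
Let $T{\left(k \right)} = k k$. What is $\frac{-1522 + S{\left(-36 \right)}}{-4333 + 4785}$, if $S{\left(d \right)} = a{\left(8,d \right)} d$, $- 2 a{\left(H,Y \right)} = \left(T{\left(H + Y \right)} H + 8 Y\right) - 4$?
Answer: $\frac{53059}{226} \approx 234.77$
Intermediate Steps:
$T{\left(k \right)} = k^{2}$
$a{\left(H,Y \right)} = 2 - 4 Y - \frac{H \left(H + Y\right)^{2}}{2}$ ($a{\left(H,Y \right)} = - \frac{\left(\left(H + Y\right)^{2} H + 8 Y\right) - 4}{2} = - \frac{\left(H \left(H + Y\right)^{2} + 8 Y\right) - 4}{2} = - \frac{\left(8 Y + H \left(H + Y\right)^{2}\right) - 4}{2} = - \frac{-4 + 8 Y + H \left(H + Y\right)^{2}}{2} = 2 - 4 Y - \frac{H \left(H + Y\right)^{2}}{2}$)
$S{\left(d \right)} = d \left(2 - 4 d - 4 \left(8 + d\right)^{2}\right)$ ($S{\left(d \right)} = \left(2 - 4 d - 4 \left(8 + d\right)^{2}\right) d = d \left(2 - 4 d - 4 \left(8 + d\right)^{2}\right)$)
$\frac{-1522 + S{\left(-36 \right)}}{-4333 + 4785} = \frac{-1522 + 2 \left(-36\right) \left(-127 - -1224 - 2 \left(-36\right)^{2}\right)}{-4333 + 4785} = \frac{-1522 + 2 \left(-36\right) \left(-127 + 1224 - 2592\right)}{452} = \left(-1522 + 2 \left(-36\right) \left(-127 + 1224 - 2592\right)\right) \frac{1}{452} = \left(-1522 + 2 \left(-36\right) \left(-1495\right)\right) \frac{1}{452} = \left(-1522 + 107640\right) \frac{1}{452} = 106118 \cdot \frac{1}{452} = \frac{53059}{226}$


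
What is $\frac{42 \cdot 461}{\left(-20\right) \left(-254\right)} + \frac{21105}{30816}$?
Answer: $\frac{9776011}{2174240} \approx 4.4963$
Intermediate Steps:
$\frac{42 \cdot 461}{\left(-20\right) \left(-254\right)} + \frac{21105}{30816} = \frac{19362}{5080} + 21105 \cdot \frac{1}{30816} = 19362 \cdot \frac{1}{5080} + \frac{2345}{3424} = \frac{9681}{2540} + \frac{2345}{3424} = \frac{9776011}{2174240}$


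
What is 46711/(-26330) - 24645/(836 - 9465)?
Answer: 245833631/227201570 ≈ 1.0820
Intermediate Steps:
46711/(-26330) - 24645/(836 - 9465) = 46711*(-1/26330) - 24645/(-8629) = -46711/26330 - 24645*(-1/8629) = -46711/26330 + 24645/8629 = 245833631/227201570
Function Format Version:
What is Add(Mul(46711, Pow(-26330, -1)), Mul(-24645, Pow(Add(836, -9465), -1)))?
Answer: Rational(245833631, 227201570) ≈ 1.0820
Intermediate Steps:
Add(Mul(46711, Pow(-26330, -1)), Mul(-24645, Pow(Add(836, -9465), -1))) = Add(Mul(46711, Rational(-1, 26330)), Mul(-24645, Pow(-8629, -1))) = Add(Rational(-46711, 26330), Mul(-24645, Rational(-1, 8629))) = Add(Rational(-46711, 26330), Rational(24645, 8629)) = Rational(245833631, 227201570)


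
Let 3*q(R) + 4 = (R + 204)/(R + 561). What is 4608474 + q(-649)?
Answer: 405545743/88 ≈ 4.6085e+6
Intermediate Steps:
q(R) = -4/3 + (204 + R)/(3*(561 + R)) (q(R) = -4/3 + ((R + 204)/(R + 561))/3 = -4/3 + ((204 + R)/(561 + R))/3 = -4/3 + (204 + R)/(3*(561 + R)))
4608474 + q(-649) = 4608474 + (-680 - 1*(-649))/(561 - 649) = 4608474 + (-680 + 649)/(-88) = 4608474 - 1/88*(-31) = 4608474 + 31/88 = 405545743/88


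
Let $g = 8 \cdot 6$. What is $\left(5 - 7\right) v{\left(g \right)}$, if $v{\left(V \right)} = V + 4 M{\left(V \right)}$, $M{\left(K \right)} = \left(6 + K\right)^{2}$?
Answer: $-23424$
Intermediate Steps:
$g = 48$
$v{\left(V \right)} = V + 4 \left(6 + V\right)^{2}$
$\left(5 - 7\right) v{\left(g \right)} = \left(5 - 7\right) \left(48 + 4 \left(6 + 48\right)^{2}\right) = - 2 \left(48 + 4 \cdot 54^{2}\right) = - 2 \left(48 + 4 \cdot 2916\right) = - 2 \left(48 + 11664\right) = \left(-2\right) 11712 = -23424$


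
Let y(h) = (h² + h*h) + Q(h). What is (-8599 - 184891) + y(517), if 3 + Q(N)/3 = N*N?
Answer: 1142946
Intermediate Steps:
Q(N) = -9 + 3*N² (Q(N) = -9 + 3*(N*N) = -9 + 3*N²)
y(h) = -9 + 5*h² (y(h) = (h² + h*h) + (-9 + 3*h²) = (h² + h²) + (-9 + 3*h²) = 2*h² + (-9 + 3*h²) = -9 + 5*h²)
(-8599 - 184891) + y(517) = (-8599 - 184891) + (-9 + 5*517²) = -193490 + (-9 + 5*267289) = -193490 + (-9 + 1336445) = -193490 + 1336436 = 1142946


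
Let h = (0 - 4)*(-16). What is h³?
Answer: 262144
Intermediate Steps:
h = 64 (h = -4*(-16) = 64)
h³ = 64³ = 262144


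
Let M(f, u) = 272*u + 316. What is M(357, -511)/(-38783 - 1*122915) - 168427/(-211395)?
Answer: 28274861033/17091074355 ≈ 1.6544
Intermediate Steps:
M(f, u) = 316 + 272*u
M(357, -511)/(-38783 - 1*122915) - 168427/(-211395) = (316 + 272*(-511))/(-38783 - 1*122915) - 168427/(-211395) = (316 - 138992)/(-38783 - 122915) - 168427*(-1/211395) = -138676/(-161698) + 168427/211395 = -138676*(-1/161698) + 168427/211395 = 69338/80849 + 168427/211395 = 28274861033/17091074355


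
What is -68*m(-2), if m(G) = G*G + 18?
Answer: -1496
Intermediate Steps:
m(G) = 18 + G² (m(G) = G² + 18 = 18 + G²)
-68*m(-2) = -68*(18 + (-2)²) = -68*(18 + 4) = -68*22 = -1496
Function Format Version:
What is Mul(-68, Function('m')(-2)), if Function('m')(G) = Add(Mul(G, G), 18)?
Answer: -1496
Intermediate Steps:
Function('m')(G) = Add(18, Pow(G, 2)) (Function('m')(G) = Add(Pow(G, 2), 18) = Add(18, Pow(G, 2)))
Mul(-68, Function('m')(-2)) = Mul(-68, Add(18, Pow(-2, 2))) = Mul(-68, Add(18, 4)) = Mul(-68, 22) = -1496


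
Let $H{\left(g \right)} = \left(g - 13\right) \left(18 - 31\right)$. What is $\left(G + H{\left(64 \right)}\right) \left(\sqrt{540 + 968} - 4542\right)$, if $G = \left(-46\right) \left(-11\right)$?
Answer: $713094 - 314 \sqrt{377} \approx 7.07 \cdot 10^{5}$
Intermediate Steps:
$G = 506$
$H{\left(g \right)} = 169 - 13 g$ ($H{\left(g \right)} = \left(-13 + g\right) \left(-13\right) = 169 - 13 g$)
$\left(G + H{\left(64 \right)}\right) \left(\sqrt{540 + 968} - 4542\right) = \left(506 + \left(169 - 832\right)\right) \left(\sqrt{540 + 968} - 4542\right) = \left(506 + \left(169 - 832\right)\right) \left(\sqrt{1508} - 4542\right) = \left(506 - 663\right) \left(2 \sqrt{377} - 4542\right) = - 157 \left(-4542 + 2 \sqrt{377}\right) = 713094 - 314 \sqrt{377}$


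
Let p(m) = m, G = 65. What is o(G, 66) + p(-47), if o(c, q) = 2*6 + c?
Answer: 30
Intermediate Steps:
o(c, q) = 12 + c
o(G, 66) + p(-47) = (12 + 65) - 47 = 77 - 47 = 30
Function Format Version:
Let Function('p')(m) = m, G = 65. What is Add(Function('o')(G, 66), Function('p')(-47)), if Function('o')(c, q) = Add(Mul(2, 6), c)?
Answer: 30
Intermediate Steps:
Function('o')(c, q) = Add(12, c)
Add(Function('o')(G, 66), Function('p')(-47)) = Add(Add(12, 65), -47) = Add(77, -47) = 30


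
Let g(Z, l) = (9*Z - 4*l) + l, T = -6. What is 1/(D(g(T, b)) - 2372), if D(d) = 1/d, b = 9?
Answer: -81/192133 ≈ -0.00042158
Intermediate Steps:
g(Z, l) = -3*l + 9*Z (g(Z, l) = (-4*l + 9*Z) + l = -3*l + 9*Z)
D(d) = 1/d
1/(D(g(T, b)) - 2372) = 1/(1/(-3*9 + 9*(-6)) - 2372) = 1/(1/(-27 - 54) - 2372) = 1/(1/(-81) - 2372) = 1/(-1/81 - 2372) = 1/(-192133/81) = -81/192133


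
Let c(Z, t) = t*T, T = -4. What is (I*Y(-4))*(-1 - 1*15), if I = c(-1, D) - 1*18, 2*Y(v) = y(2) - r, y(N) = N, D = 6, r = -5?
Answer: 2352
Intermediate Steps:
c(Z, t) = -4*t (c(Z, t) = t*(-4) = -4*t)
Y(v) = 7/2 (Y(v) = (2 - 1*(-5))/2 = (2 + 5)/2 = (½)*7 = 7/2)
I = -42 (I = -4*6 - 1*18 = -24 - 18 = -42)
(I*Y(-4))*(-1 - 1*15) = (-42*7/2)*(-1 - 1*15) = -147*(-1 - 15) = -147*(-16) = 2352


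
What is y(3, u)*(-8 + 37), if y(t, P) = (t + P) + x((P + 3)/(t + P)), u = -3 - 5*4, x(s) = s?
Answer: -551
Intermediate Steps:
u = -23 (u = -3 - 20 = -23)
y(t, P) = P + t + (3 + P)/(P + t) (y(t, P) = (t + P) + (P + 3)/(t + P) = (P + t) + (3 + P)/(P + t) = P + t + (3 + P)/(P + t))
y(3, u)*(-8 + 37) = ((3 - 23 + (-23 + 3)²)/(-23 + 3))*(-8 + 37) = ((3 - 23 + (-20)²)/(-20))*29 = -(3 - 23 + 400)/20*29 = -1/20*380*29 = -19*29 = -551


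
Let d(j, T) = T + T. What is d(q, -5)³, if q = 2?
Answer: -1000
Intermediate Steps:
d(j, T) = 2*T
d(q, -5)³ = (2*(-5))³ = (-10)³ = -1000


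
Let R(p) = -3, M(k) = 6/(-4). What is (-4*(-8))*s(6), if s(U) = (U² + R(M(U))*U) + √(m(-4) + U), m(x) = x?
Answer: 576 + 32*√2 ≈ 621.25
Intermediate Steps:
M(k) = -3/2 (M(k) = 6*(-¼) = -3/2)
s(U) = U² + √(-4 + U) - 3*U (s(U) = (U² - 3*U) + √(-4 + U) = U² + √(-4 + U) - 3*U)
(-4*(-8))*s(6) = (-4*(-8))*(6² + √(-4 + 6) - 3*6) = 32*(36 + √2 - 18) = 32*(18 + √2) = 576 + 32*√2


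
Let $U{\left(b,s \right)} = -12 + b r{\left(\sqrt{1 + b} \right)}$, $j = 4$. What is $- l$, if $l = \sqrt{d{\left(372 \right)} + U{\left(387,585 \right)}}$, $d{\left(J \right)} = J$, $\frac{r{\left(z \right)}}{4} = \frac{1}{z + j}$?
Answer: $- \frac{3 \sqrt{166 + 40 \sqrt{97}}}{\sqrt{2 + \sqrt{97}}} \approx -20.623$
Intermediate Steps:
$r{\left(z \right)} = \frac{4}{4 + z}$ ($r{\left(z \right)} = \frac{4}{z + 4} = \frac{4}{4 + z}$)
$U{\left(b,s \right)} = -12 + \frac{4 b}{4 + \sqrt{1 + b}}$ ($U{\left(b,s \right)} = -12 + b \frac{4}{4 + \sqrt{1 + b}} = -12 + \frac{4 b}{4 + \sqrt{1 + b}}$)
$l = \sqrt{360 + \frac{1548}{4 + 2 \sqrt{97}}}$ ($l = \sqrt{372 - \left(12 - \frac{1548}{4 + \sqrt{1 + 387}}\right)} = \sqrt{372 - \left(12 - \frac{1548}{4 + \sqrt{388}}\right)} = \sqrt{372 - \left(12 - \frac{1548}{4 + 2 \sqrt{97}}\right)} = \sqrt{360 + \frac{1548}{4 + 2 \sqrt{97}}} \approx 20.623$)
$- l = - \frac{3 \sqrt{166 + 40 \sqrt{97}}}{\sqrt{2 + \sqrt{97}}}$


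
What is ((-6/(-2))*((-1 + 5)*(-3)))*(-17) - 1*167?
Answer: 445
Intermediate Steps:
((-6/(-2))*((-1 + 5)*(-3)))*(-17) - 1*167 = ((-6*(-1)/2)*(4*(-3)))*(-17) - 167 = (-2*(-3/2)*(-12))*(-17) - 167 = (3*(-12))*(-17) - 167 = -36*(-17) - 167 = 612 - 167 = 445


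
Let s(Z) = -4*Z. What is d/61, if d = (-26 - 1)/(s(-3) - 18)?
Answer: 9/122 ≈ 0.073771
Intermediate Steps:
d = 9/2 (d = (-26 - 1)/(-4*(-3) - 18) = -27/(12 - 18) = -27/(-6) = -27*(-⅙) = 9/2 ≈ 4.5000)
d/61 = (9/2)/61 = (1/61)*(9/2) = 9/122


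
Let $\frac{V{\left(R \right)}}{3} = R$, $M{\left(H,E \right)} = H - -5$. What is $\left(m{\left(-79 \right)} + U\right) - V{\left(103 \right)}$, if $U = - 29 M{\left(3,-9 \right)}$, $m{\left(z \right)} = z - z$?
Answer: $-541$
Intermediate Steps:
$M{\left(H,E \right)} = 5 + H$ ($M{\left(H,E \right)} = H + 5 = 5 + H$)
$V{\left(R \right)} = 3 R$
$m{\left(z \right)} = 0$
$U = -232$ ($U = - 29 \left(5 + 3\right) = \left(-29\right) 8 = -232$)
$\left(m{\left(-79 \right)} + U\right) - V{\left(103 \right)} = \left(0 - 232\right) - 3 \cdot 103 = -232 - 309 = -541$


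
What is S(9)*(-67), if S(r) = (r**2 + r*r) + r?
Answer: -11457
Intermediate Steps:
S(r) = r + 2*r**2 (S(r) = (r**2 + r**2) + r = 2*r**2 + r = r + 2*r**2)
S(9)*(-67) = (9*(1 + 2*9))*(-67) = (9*(1 + 18))*(-67) = (9*19)*(-67) = 171*(-67) = -11457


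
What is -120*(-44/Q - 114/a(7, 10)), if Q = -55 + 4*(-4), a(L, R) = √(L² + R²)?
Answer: -5280/71 + 13680*√149/149 ≈ 1046.3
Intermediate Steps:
Q = -71 (Q = -55 - 16 = -71)
-120*(-44/Q - 114/a(7, 10)) = -120*(-44/(-71) - 114/√(7² + 10²)) = -120*(-44*(-1/71) - 114/√(49 + 100)) = -120*(44/71 - 114*√149/149) = -5280/71 + 13680*√149/149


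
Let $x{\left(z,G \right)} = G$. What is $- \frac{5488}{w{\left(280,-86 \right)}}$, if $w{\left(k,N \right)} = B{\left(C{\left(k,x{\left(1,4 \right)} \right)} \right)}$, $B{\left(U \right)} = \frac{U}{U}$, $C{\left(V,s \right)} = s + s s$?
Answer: $-5488$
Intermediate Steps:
$C{\left(V,s \right)} = s + s^{2}$
$B{\left(U \right)} = 1$
$w{\left(k,N \right)} = 1$
$- \frac{5488}{w{\left(280,-86 \right)}} = - \frac{5488}{1} = \left(-5488\right) 1 = -5488$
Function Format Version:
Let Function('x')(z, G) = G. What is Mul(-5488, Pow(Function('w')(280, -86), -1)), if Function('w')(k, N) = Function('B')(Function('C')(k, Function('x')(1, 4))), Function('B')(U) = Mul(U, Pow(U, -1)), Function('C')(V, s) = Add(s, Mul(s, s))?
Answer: -5488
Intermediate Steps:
Function('C')(V, s) = Add(s, Pow(s, 2))
Function('B')(U) = 1
Function('w')(k, N) = 1
Mul(-5488, Pow(Function('w')(280, -86), -1)) = Mul(-5488, Pow(1, -1)) = Mul(-5488, 1) = -5488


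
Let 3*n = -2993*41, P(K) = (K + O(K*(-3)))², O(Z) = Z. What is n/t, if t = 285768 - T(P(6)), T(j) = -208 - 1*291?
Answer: -122713/858801 ≈ -0.14289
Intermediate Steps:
P(K) = 4*K² (P(K) = (K + K*(-3))² = (K - 3*K)² = (-2*K)² = 4*K²)
T(j) = -499 (T(j) = -208 - 291 = -499)
t = 286267 (t = 285768 - 1*(-499) = 285768 + 499 = 286267)
n = -122713/3 (n = (-2993*41)/3 = (⅓)*(-122713) = -122713/3 ≈ -40904.)
n/t = -122713/3/286267 = -122713/3*1/286267 = -122713/858801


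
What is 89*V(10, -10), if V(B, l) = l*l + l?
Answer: 8010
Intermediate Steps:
V(B, l) = l + l**2 (V(B, l) = l**2 + l = l + l**2)
89*V(10, -10) = 89*(-10*(1 - 10)) = 89*(-10*(-9)) = 89*90 = 8010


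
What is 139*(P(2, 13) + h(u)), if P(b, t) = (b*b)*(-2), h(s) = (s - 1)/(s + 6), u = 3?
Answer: -9730/9 ≈ -1081.1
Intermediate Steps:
h(s) = (-1 + s)/(6 + s)
P(b, t) = -2*b² (P(b, t) = b²*(-2) = -2*b²)
139*(P(2, 13) + h(u)) = 139*(-2*2² + (-1 + 3)/(6 + 3)) = 139*(-2*4 + 2/9) = 139*(-8 + (⅑)*2) = 139*(-8 + 2/9) = 139*(-70/9) = -9730/9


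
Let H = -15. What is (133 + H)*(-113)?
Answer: -13334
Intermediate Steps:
(133 + H)*(-113) = (133 - 15)*(-113) = 118*(-113) = -13334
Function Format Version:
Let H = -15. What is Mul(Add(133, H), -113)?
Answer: -13334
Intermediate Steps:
Mul(Add(133, H), -113) = Mul(Add(133, -15), -113) = Mul(118, -113) = -13334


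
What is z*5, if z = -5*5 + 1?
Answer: -120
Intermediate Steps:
z = -24 (z = -25 + 1 = -24)
z*5 = -24*5 = -120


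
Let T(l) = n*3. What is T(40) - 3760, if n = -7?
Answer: -3781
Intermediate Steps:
T(l) = -21 (T(l) = -7*3 = -21)
T(40) - 3760 = -21 - 3760 = -3781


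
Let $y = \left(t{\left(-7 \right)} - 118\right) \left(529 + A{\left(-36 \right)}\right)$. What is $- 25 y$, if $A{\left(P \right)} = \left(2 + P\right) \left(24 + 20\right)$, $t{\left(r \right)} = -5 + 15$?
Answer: $-2610900$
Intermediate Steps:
$t{\left(r \right)} = 10$
$A{\left(P \right)} = 88 + 44 P$ ($A{\left(P \right)} = \left(2 + P\right) 44 = 88 + 44 P$)
$y = 104436$ ($y = \left(10 - 118\right) \left(529 + \left(88 + 44 \left(-36\right)\right)\right) = - 108 \left(529 + \left(88 - 1584\right)\right) = - 108 \left(529 - 1496\right) = \left(-108\right) \left(-967\right) = 104436$)
$- 25 y = \left(-25\right) 104436 = -2610900$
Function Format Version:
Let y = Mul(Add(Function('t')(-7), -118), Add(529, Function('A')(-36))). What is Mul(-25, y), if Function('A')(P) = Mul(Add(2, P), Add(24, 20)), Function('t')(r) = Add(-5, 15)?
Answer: -2610900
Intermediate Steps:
Function('t')(r) = 10
Function('A')(P) = Add(88, Mul(44, P)) (Function('A')(P) = Mul(Add(2, P), 44) = Add(88, Mul(44, P)))
y = 104436 (y = Mul(Add(10, -118), Add(529, Add(88, Mul(44, -36)))) = Mul(-108, Add(529, Add(88, -1584))) = Mul(-108, Add(529, -1496)) = Mul(-108, -967) = 104436)
Mul(-25, y) = Mul(-25, 104436) = -2610900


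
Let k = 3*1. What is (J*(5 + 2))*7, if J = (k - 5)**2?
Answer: 196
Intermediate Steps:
k = 3
J = 4 (J = (3 - 5)**2 = (-2)**2 = 4)
(J*(5 + 2))*7 = (4*(5 + 2))*7 = (4*7)*7 = 28*7 = 196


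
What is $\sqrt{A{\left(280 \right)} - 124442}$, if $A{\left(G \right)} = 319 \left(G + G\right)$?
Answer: $3 \sqrt{6022} \approx 232.8$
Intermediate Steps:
$A{\left(G \right)} = 638 G$ ($A{\left(G \right)} = 319 \cdot 2 G = 638 G$)
$\sqrt{A{\left(280 \right)} - 124442} = \sqrt{638 \cdot 280 - 124442} = \sqrt{178640 - 124442} = \sqrt{54198} = 3 \sqrt{6022}$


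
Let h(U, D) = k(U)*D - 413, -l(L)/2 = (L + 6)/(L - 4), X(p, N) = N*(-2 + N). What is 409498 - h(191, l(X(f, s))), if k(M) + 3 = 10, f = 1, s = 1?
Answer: 409897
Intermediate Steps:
k(M) = 7 (k(M) = -3 + 10 = 7)
l(L) = -2*(6 + L)/(-4 + L) (l(L) = -2*(L + 6)/(L - 4) = -2*(6 + L)/(-4 + L))
h(U, D) = -413 + 7*D (h(U, D) = 7*D - 413 = -413 + 7*D)
409498 - h(191, l(X(f, s))) = 409498 - (-413 + 7*(2*(-6 - (-2 + 1))/(-4 + 1*(-2 + 1)))) = 409498 - (-413 + 7*(2*(-6 - (-1))/(-4 + 1*(-1)))) = 409498 - (-413 + 7*(2*(-6 - 1*(-1))/(-4 - 1))) = 409498 - (-413 + 7*(2*(-6 + 1)/(-5))) = 409498 - (-413 + 7*(2*(-⅕)*(-5))) = 409498 - (-413 + 7*2) = 409498 - (-413 + 14) = 409498 - 1*(-399) = 409498 + 399 = 409897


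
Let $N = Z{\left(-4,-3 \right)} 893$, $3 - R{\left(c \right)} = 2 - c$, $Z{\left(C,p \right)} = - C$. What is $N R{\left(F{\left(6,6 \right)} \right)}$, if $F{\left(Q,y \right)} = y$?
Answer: $25004$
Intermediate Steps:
$R{\left(c \right)} = 1 + c$ ($R{\left(c \right)} = 3 - \left(2 - c\right) = 3 + \left(-2 + c\right) = 1 + c$)
$N = 3572$ ($N = \left(-1\right) \left(-4\right) 893 = 4 \cdot 893 = 3572$)
$N R{\left(F{\left(6,6 \right)} \right)} = 3572 \left(1 + 6\right) = 3572 \cdot 7 = 25004$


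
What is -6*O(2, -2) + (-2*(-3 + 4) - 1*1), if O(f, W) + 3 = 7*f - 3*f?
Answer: -33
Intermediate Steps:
O(f, W) = -3 + 4*f (O(f, W) = -3 + (7*f - 3*f) = -3 + 4*f)
-6*O(2, -2) + (-2*(-3 + 4) - 1*1) = -6*(-3 + 4*2) + (-2*(-3 + 4) - 1*1) = -6*(-3 + 8) + (-2*1 - 1) = -6*5 + (-2 - 1) = -30 - 3 = -33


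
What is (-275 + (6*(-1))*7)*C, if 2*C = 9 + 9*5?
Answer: -8559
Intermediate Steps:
C = 27 (C = (9 + 9*5)/2 = (9 + 45)/2 = (½)*54 = 27)
(-275 + (6*(-1))*7)*C = (-275 + (6*(-1))*7)*27 = (-275 - 6*7)*27 = (-275 - 42)*27 = -317*27 = -8559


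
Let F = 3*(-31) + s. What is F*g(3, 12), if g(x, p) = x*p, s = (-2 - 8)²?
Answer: 252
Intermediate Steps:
s = 100 (s = (-10)² = 100)
F = 7 (F = 3*(-31) + 100 = -93 + 100 = 7)
g(x, p) = p*x
F*g(3, 12) = 7*(12*3) = 7*36 = 252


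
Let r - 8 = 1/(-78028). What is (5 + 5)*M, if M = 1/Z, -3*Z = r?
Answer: -2340840/624223 ≈ -3.7500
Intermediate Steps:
r = 624223/78028 (r = 8 + 1/(-78028) = 8 - 1/78028 = 624223/78028 ≈ 8.0000)
Z = -624223/234084 (Z = -1/3*624223/78028 = -624223/234084 ≈ -2.6667)
M = -234084/624223 (M = 1/(-624223/234084) = -234084/624223 ≈ -0.37500)
(5 + 5)*M = (5 + 5)*(-234084/624223) = 10*(-234084/624223) = -2340840/624223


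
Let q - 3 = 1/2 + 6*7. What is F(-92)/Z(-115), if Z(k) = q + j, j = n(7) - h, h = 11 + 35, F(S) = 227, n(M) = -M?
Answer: -454/15 ≈ -30.267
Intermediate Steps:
q = 91/2 (q = 3 + (1/2 + 6*7) = 3 + (½ + 42) = 3 + 85/2 = 91/2 ≈ 45.500)
h = 46
j = -53 (j = -1*7 - 1*46 = -7 - 46 = -53)
Z(k) = -15/2 (Z(k) = 91/2 - 53 = -15/2)
F(-92)/Z(-115) = 227/(-15/2) = 227*(-2/15) = -454/15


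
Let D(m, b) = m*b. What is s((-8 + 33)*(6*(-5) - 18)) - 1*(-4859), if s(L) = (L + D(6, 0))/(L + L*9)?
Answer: 48591/10 ≈ 4859.1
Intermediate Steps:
D(m, b) = b*m
s(L) = ⅒ (s(L) = (L + 0*6)/(L + L*9) = (L + 0)/(L + 9*L) = L/((10*L)) = L*(1/(10*L)) = ⅒)
s((-8 + 33)*(6*(-5) - 18)) - 1*(-4859) = ⅒ - 1*(-4859) = ⅒ + 4859 = 48591/10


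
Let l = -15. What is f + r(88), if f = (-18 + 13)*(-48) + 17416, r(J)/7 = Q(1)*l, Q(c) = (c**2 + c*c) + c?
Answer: 17341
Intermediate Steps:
Q(c) = c + 2*c**2 (Q(c) = (c**2 + c**2) + c = 2*c**2 + c = c + 2*c**2)
r(J) = -315 (r(J) = 7*((1*(1 + 2*1))*(-15)) = 7*((1*(1 + 2))*(-15)) = 7*((1*3)*(-15)) = 7*(3*(-15)) = 7*(-45) = -315)
f = 17656 (f = -5*(-48) + 17416 = 240 + 17416 = 17656)
f + r(88) = 17656 - 315 = 17341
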